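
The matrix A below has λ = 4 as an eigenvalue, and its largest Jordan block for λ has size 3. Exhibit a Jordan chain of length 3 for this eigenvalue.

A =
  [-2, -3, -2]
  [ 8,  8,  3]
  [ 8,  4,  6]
A Jordan chain for λ = 4 of length 3:
v_1 = (-4, 8, 0)ᵀ
v_2 = (-6, 8, 8)ᵀ
v_3 = (1, 0, 0)ᵀ

Let N = A − (4)·I. We want v_3 with N^3 v_3 = 0 but N^2 v_3 ≠ 0; then v_{j-1} := N · v_j for j = 3, …, 2.

Pick v_3 = (1, 0, 0)ᵀ.
Then v_2 = N · v_3 = (-6, 8, 8)ᵀ.
Then v_1 = N · v_2 = (-4, 8, 0)ᵀ.

Sanity check: (A − (4)·I) v_1 = (0, 0, 0)ᵀ = 0. ✓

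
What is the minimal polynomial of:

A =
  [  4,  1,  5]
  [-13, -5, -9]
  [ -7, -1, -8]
x^3 + 9*x^2 + 27*x + 27

The characteristic polynomial is χ_A(x) = (x + 3)^3, so the eigenvalues are known. The minimal polynomial is
  m_A(x) = Π_λ (x − λ)^{k_λ}
where k_λ is the size of the *largest* Jordan block for λ (equivalently, the smallest k with (A − λI)^k v = 0 for every generalised eigenvector v of λ).

  λ = -3: largest Jordan block has size 3, contributing (x + 3)^3

So m_A(x) = (x + 3)^3 = x^3 + 9*x^2 + 27*x + 27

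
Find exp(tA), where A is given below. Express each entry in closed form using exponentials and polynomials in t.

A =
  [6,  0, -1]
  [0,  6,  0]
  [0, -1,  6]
e^{tA} =
  [exp(6*t), t^2*exp(6*t)/2, -t*exp(6*t)]
  [0, exp(6*t), 0]
  [0, -t*exp(6*t), exp(6*t)]

Strategy: write A = P · J · P⁻¹ where J is a Jordan canonical form, so e^{tA} = P · e^{tJ} · P⁻¹, and e^{tJ} can be computed block-by-block.

A has Jordan form
J =
  [6, 1, 0]
  [0, 6, 1]
  [0, 0, 6]
(up to reordering of blocks).

Per-block formulas:
  For a 3×3 Jordan block J_3(6): exp(t · J_3(6)) = e^(6t)·(I + t·N + (t^2/2)·N^2), where N is the 3×3 nilpotent shift.

After assembling e^{tJ} and conjugating by P, we get:

e^{tA} =
  [exp(6*t), t^2*exp(6*t)/2, -t*exp(6*t)]
  [0, exp(6*t), 0]
  [0, -t*exp(6*t), exp(6*t)]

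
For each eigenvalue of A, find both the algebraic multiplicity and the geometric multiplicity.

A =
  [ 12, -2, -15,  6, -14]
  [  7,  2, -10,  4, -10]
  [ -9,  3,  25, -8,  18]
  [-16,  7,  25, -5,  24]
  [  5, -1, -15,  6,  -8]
λ = 5: alg = 4, geom = 2; λ = 6: alg = 1, geom = 1

Step 1 — factor the characteristic polynomial to read off the algebraic multiplicities:
  χ_A(x) = (x - 6)*(x - 5)^4

Step 2 — compute geometric multiplicities via the rank-nullity identity g(λ) = n − rank(A − λI):
  rank(A − (5)·I) = 3, so dim ker(A − (5)·I) = n − 3 = 2
  rank(A − (6)·I) = 4, so dim ker(A − (6)·I) = n − 4 = 1

Summary:
  λ = 5: algebraic multiplicity = 4, geometric multiplicity = 2
  λ = 6: algebraic multiplicity = 1, geometric multiplicity = 1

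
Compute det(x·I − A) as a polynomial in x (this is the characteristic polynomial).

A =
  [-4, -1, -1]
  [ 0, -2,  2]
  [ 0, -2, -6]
x^3 + 12*x^2 + 48*x + 64

Expanding det(x·I − A) (e.g. by cofactor expansion or by noting that A is similar to its Jordan form J, which has the same characteristic polynomial as A) gives
  χ_A(x) = x^3 + 12*x^2 + 48*x + 64
which factors as (x + 4)^3. The eigenvalues (with algebraic multiplicities) are λ = -4 with multiplicity 3.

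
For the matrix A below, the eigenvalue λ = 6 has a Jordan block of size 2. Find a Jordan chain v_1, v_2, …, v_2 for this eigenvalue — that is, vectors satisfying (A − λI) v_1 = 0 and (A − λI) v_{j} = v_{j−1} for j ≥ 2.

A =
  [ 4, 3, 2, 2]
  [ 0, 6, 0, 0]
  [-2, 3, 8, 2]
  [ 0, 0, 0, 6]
A Jordan chain for λ = 6 of length 2:
v_1 = (-2, 0, -2, 0)ᵀ
v_2 = (1, 0, 0, 0)ᵀ

Let N = A − (6)·I. We want v_2 with N^2 v_2 = 0 but N^1 v_2 ≠ 0; then v_{j-1} := N · v_j for j = 2, …, 2.

Pick v_2 = (1, 0, 0, 0)ᵀ.
Then v_1 = N · v_2 = (-2, 0, -2, 0)ᵀ.

Sanity check: (A − (6)·I) v_1 = (0, 0, 0, 0)ᵀ = 0. ✓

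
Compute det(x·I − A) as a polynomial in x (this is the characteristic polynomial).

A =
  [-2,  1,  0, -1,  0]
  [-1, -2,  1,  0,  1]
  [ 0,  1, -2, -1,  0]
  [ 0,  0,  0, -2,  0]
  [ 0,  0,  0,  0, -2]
x^5 + 10*x^4 + 40*x^3 + 80*x^2 + 80*x + 32

Expanding det(x·I − A) (e.g. by cofactor expansion or by noting that A is similar to its Jordan form J, which has the same characteristic polynomial as A) gives
  χ_A(x) = x^5 + 10*x^4 + 40*x^3 + 80*x^2 + 80*x + 32
which factors as (x + 2)^5. The eigenvalues (with algebraic multiplicities) are λ = -2 with multiplicity 5.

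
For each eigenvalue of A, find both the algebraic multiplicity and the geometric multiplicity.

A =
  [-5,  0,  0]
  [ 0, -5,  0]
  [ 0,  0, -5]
λ = -5: alg = 3, geom = 3

Step 1 — factor the characteristic polynomial to read off the algebraic multiplicities:
  χ_A(x) = (x + 5)^3

Step 2 — compute geometric multiplicities via the rank-nullity identity g(λ) = n − rank(A − λI):
  rank(A − (-5)·I) = 0, so dim ker(A − (-5)·I) = n − 0 = 3

Summary:
  λ = -5: algebraic multiplicity = 3, geometric multiplicity = 3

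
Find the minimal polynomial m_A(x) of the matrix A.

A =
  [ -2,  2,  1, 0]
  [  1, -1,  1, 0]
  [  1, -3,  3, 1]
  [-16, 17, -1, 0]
x^4 - 6*x^2 + 8*x - 3

The characteristic polynomial is χ_A(x) = (x - 1)^3*(x + 3), so the eigenvalues are known. The minimal polynomial is
  m_A(x) = Π_λ (x − λ)^{k_λ}
where k_λ is the size of the *largest* Jordan block for λ (equivalently, the smallest k with (A − λI)^k v = 0 for every generalised eigenvector v of λ).

  λ = -3: largest Jordan block has size 1, contributing (x + 3)
  λ = 1: largest Jordan block has size 3, contributing (x − 1)^3

So m_A(x) = (x - 1)^3*(x + 3) = x^4 - 6*x^2 + 8*x - 3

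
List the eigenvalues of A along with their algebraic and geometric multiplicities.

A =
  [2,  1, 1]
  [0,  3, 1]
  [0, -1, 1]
λ = 2: alg = 3, geom = 2

Step 1 — factor the characteristic polynomial to read off the algebraic multiplicities:
  χ_A(x) = (x - 2)^3

Step 2 — compute geometric multiplicities via the rank-nullity identity g(λ) = n − rank(A − λI):
  rank(A − (2)·I) = 1, so dim ker(A − (2)·I) = n − 1 = 2

Summary:
  λ = 2: algebraic multiplicity = 3, geometric multiplicity = 2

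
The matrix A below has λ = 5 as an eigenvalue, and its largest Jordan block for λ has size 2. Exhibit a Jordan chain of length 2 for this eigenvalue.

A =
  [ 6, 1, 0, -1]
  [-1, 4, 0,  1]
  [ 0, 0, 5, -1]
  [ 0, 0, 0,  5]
A Jordan chain for λ = 5 of length 2:
v_1 = (1, -1, 0, 0)ᵀ
v_2 = (1, 0, 0, 0)ᵀ

Let N = A − (5)·I. We want v_2 with N^2 v_2 = 0 but N^1 v_2 ≠ 0; then v_{j-1} := N · v_j for j = 2, …, 2.

Pick v_2 = (1, 0, 0, 0)ᵀ.
Then v_1 = N · v_2 = (1, -1, 0, 0)ᵀ.

Sanity check: (A − (5)·I) v_1 = (0, 0, 0, 0)ᵀ = 0. ✓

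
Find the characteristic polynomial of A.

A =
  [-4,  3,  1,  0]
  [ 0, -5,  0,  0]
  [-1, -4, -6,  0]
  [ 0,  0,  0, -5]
x^4 + 20*x^3 + 150*x^2 + 500*x + 625

Expanding det(x·I − A) (e.g. by cofactor expansion or by noting that A is similar to its Jordan form J, which has the same characteristic polynomial as A) gives
  χ_A(x) = x^4 + 20*x^3 + 150*x^2 + 500*x + 625
which factors as (x + 5)^4. The eigenvalues (with algebraic multiplicities) are λ = -5 with multiplicity 4.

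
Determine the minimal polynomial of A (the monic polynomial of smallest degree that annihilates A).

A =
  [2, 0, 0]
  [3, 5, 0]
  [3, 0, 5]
x^2 - 7*x + 10

The characteristic polynomial is χ_A(x) = (x - 5)^2*(x - 2), so the eigenvalues are known. The minimal polynomial is
  m_A(x) = Π_λ (x − λ)^{k_λ}
where k_λ is the size of the *largest* Jordan block for λ (equivalently, the smallest k with (A − λI)^k v = 0 for every generalised eigenvector v of λ).

  λ = 2: largest Jordan block has size 1, contributing (x − 2)
  λ = 5: largest Jordan block has size 1, contributing (x − 5)

So m_A(x) = (x - 5)*(x - 2) = x^2 - 7*x + 10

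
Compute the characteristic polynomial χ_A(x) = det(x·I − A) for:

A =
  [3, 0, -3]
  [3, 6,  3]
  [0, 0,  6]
x^3 - 15*x^2 + 72*x - 108

Expanding det(x·I − A) (e.g. by cofactor expansion or by noting that A is similar to its Jordan form J, which has the same characteristic polynomial as A) gives
  χ_A(x) = x^3 - 15*x^2 + 72*x - 108
which factors as (x - 6)^2*(x - 3). The eigenvalues (with algebraic multiplicities) are λ = 3 with multiplicity 1, λ = 6 with multiplicity 2.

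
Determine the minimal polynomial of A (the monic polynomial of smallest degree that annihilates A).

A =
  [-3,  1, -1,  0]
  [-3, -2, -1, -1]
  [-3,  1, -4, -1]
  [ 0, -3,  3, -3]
x^2 + 6*x + 9

The characteristic polynomial is χ_A(x) = (x + 3)^4, so the eigenvalues are known. The minimal polynomial is
  m_A(x) = Π_λ (x − λ)^{k_λ}
where k_λ is the size of the *largest* Jordan block for λ (equivalently, the smallest k with (A − λI)^k v = 0 for every generalised eigenvector v of λ).

  λ = -3: largest Jordan block has size 2, contributing (x + 3)^2

So m_A(x) = (x + 3)^2 = x^2 + 6*x + 9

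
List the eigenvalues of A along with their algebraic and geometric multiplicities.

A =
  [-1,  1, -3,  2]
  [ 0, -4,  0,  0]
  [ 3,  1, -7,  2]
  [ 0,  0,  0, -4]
λ = -4: alg = 4, geom = 3

Step 1 — factor the characteristic polynomial to read off the algebraic multiplicities:
  χ_A(x) = (x + 4)^4

Step 2 — compute geometric multiplicities via the rank-nullity identity g(λ) = n − rank(A − λI):
  rank(A − (-4)·I) = 1, so dim ker(A − (-4)·I) = n − 1 = 3

Summary:
  λ = -4: algebraic multiplicity = 4, geometric multiplicity = 3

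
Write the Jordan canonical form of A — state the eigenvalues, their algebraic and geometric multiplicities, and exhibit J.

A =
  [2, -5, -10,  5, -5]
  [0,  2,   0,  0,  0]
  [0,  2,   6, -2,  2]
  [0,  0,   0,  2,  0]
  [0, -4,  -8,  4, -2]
J_2(2) ⊕ J_1(2) ⊕ J_1(2) ⊕ J_1(2)

The characteristic polynomial is
  det(x·I − A) = x^5 - 10*x^4 + 40*x^3 - 80*x^2 + 80*x - 32 = (x - 2)^5

Eigenvalues and multiplicities (the geometric multiplicity of λ is n − rank(A − λI), which equals the number of Jordan blocks for λ):
  λ = 2: algebraic multiplicity = 5, geometric multiplicity = 4

Determining the block sizes for each eigenvalue:
  λ = 2: 4 blocks summing to 5 forces exactly one block of size 2 and the rest size 1 → block sizes [2, 1, 1, 1]

Assembling the blocks gives a Jordan form
J =
  [2, 1, 0, 0, 0]
  [0, 2, 0, 0, 0]
  [0, 0, 2, 0, 0]
  [0, 0, 0, 2, 0]
  [0, 0, 0, 0, 2]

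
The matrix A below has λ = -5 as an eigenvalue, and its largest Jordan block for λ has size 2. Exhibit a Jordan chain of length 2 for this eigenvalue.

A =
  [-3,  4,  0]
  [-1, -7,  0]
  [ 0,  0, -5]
A Jordan chain for λ = -5 of length 2:
v_1 = (2, -1, 0)ᵀ
v_2 = (1, 0, 0)ᵀ

Let N = A − (-5)·I. We want v_2 with N^2 v_2 = 0 but N^1 v_2 ≠ 0; then v_{j-1} := N · v_j for j = 2, …, 2.

Pick v_2 = (1, 0, 0)ᵀ.
Then v_1 = N · v_2 = (2, -1, 0)ᵀ.

Sanity check: (A − (-5)·I) v_1 = (0, 0, 0)ᵀ = 0. ✓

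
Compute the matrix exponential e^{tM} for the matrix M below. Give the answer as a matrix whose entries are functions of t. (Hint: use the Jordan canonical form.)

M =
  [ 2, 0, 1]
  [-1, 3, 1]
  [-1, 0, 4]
e^{tM} =
  [-t*exp(3*t) + exp(3*t), 0, t*exp(3*t)]
  [-t*exp(3*t), exp(3*t), t*exp(3*t)]
  [-t*exp(3*t), 0, t*exp(3*t) + exp(3*t)]

Strategy: write M = P · J · P⁻¹ where J is a Jordan canonical form, so e^{tM} = P · e^{tJ} · P⁻¹, and e^{tJ} can be computed block-by-block.

M has Jordan form
J =
  [3, 1, 0]
  [0, 3, 0]
  [0, 0, 3]
(up to reordering of blocks).

Per-block formulas:
  For a 2×2 Jordan block J_2(3): exp(t · J_2(3)) = e^(3t)·(I + t·N), where N is the 2×2 nilpotent shift.
  For a 1×1 block at λ = 3: exp(t · [3]) = [e^(3t)].

After assembling e^{tJ} and conjugating by P, we get:

e^{tM} =
  [-t*exp(3*t) + exp(3*t), 0, t*exp(3*t)]
  [-t*exp(3*t), exp(3*t), t*exp(3*t)]
  [-t*exp(3*t), 0, t*exp(3*t) + exp(3*t)]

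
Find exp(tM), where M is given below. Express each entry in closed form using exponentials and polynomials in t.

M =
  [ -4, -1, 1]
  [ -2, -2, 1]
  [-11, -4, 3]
e^{tM} =
  [-3*t*exp(-t) + exp(-t), -t*exp(-t), t*exp(-t)]
  [-3*t^2*exp(-t)/2 - 2*t*exp(-t), -t^2*exp(-t)/2 - t*exp(-t) + exp(-t), t^2*exp(-t)/2 + t*exp(-t)]
  [-3*t^2*exp(-t)/2 - 11*t*exp(-t), -t^2*exp(-t)/2 - 4*t*exp(-t), t^2*exp(-t)/2 + 4*t*exp(-t) + exp(-t)]

Strategy: write M = P · J · P⁻¹ where J is a Jordan canonical form, so e^{tM} = P · e^{tJ} · P⁻¹, and e^{tJ} can be computed block-by-block.

M has Jordan form
J =
  [-1,  1,  0]
  [ 0, -1,  1]
  [ 0,  0, -1]
(up to reordering of blocks).

Per-block formulas:
  For a 3×3 Jordan block J_3(-1): exp(t · J_3(-1)) = e^(-1t)·(I + t·N + (t^2/2)·N^2), where N is the 3×3 nilpotent shift.

After assembling e^{tJ} and conjugating by P, we get:

e^{tM} =
  [-3*t*exp(-t) + exp(-t), -t*exp(-t), t*exp(-t)]
  [-3*t^2*exp(-t)/2 - 2*t*exp(-t), -t^2*exp(-t)/2 - t*exp(-t) + exp(-t), t^2*exp(-t)/2 + t*exp(-t)]
  [-3*t^2*exp(-t)/2 - 11*t*exp(-t), -t^2*exp(-t)/2 - 4*t*exp(-t), t^2*exp(-t)/2 + 4*t*exp(-t) + exp(-t)]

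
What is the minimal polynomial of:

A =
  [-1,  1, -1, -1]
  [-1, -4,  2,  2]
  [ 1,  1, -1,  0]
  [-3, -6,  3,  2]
x^3 + 3*x^2 + 3*x + 1

The characteristic polynomial is χ_A(x) = (x + 1)^4, so the eigenvalues are known. The minimal polynomial is
  m_A(x) = Π_λ (x − λ)^{k_λ}
where k_λ is the size of the *largest* Jordan block for λ (equivalently, the smallest k with (A − λI)^k v = 0 for every generalised eigenvector v of λ).

  λ = -1: largest Jordan block has size 3, contributing (x + 1)^3

So m_A(x) = (x + 1)^3 = x^3 + 3*x^2 + 3*x + 1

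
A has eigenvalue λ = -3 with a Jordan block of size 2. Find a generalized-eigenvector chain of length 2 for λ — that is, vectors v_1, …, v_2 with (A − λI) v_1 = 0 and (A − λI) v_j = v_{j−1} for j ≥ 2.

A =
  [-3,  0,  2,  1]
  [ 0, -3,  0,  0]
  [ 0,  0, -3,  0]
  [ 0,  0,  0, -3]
A Jordan chain for λ = -3 of length 2:
v_1 = (2, 0, 0, 0)ᵀ
v_2 = (0, 0, 1, 0)ᵀ

Let N = A − (-3)·I. We want v_2 with N^2 v_2 = 0 but N^1 v_2 ≠ 0; then v_{j-1} := N · v_j for j = 2, …, 2.

Pick v_2 = (0, 0, 1, 0)ᵀ.
Then v_1 = N · v_2 = (2, 0, 0, 0)ᵀ.

Sanity check: (A − (-3)·I) v_1 = (0, 0, 0, 0)ᵀ = 0. ✓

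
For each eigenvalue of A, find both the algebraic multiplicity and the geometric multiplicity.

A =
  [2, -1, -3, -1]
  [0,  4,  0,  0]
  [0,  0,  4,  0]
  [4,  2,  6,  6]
λ = 4: alg = 4, geom = 3

Step 1 — factor the characteristic polynomial to read off the algebraic multiplicities:
  χ_A(x) = (x - 4)^4

Step 2 — compute geometric multiplicities via the rank-nullity identity g(λ) = n − rank(A − λI):
  rank(A − (4)·I) = 1, so dim ker(A − (4)·I) = n − 1 = 3

Summary:
  λ = 4: algebraic multiplicity = 4, geometric multiplicity = 3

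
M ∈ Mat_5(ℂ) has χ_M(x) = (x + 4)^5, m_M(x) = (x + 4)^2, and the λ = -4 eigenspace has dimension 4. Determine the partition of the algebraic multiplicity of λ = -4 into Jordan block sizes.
Block sizes for λ = -4: [2, 1, 1, 1]

Step 1 — from the characteristic polynomial, algebraic multiplicity of λ = -4 is 5. From dim ker(M − (-4)·I) = 4, there are exactly 4 Jordan blocks for λ = -4.
Step 2 — from the minimal polynomial, the factor (x + 4)^2 tells us the largest block for λ = -4 has size 2.
Step 3 — with total size 5, 4 blocks, and largest block 2, the block sizes (in nonincreasing order) are [2, 1, 1, 1].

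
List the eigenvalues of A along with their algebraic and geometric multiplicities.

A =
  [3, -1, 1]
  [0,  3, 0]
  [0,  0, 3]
λ = 3: alg = 3, geom = 2

Step 1 — factor the characteristic polynomial to read off the algebraic multiplicities:
  χ_A(x) = (x - 3)^3

Step 2 — compute geometric multiplicities via the rank-nullity identity g(λ) = n − rank(A − λI):
  rank(A − (3)·I) = 1, so dim ker(A − (3)·I) = n − 1 = 2

Summary:
  λ = 3: algebraic multiplicity = 3, geometric multiplicity = 2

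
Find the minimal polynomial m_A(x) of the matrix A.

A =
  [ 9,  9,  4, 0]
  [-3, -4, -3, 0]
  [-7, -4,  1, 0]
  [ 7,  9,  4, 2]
x^3 - 6*x^2 + 12*x - 8

The characteristic polynomial is χ_A(x) = (x - 2)^4, so the eigenvalues are known. The minimal polynomial is
  m_A(x) = Π_λ (x − λ)^{k_λ}
where k_λ is the size of the *largest* Jordan block for λ (equivalently, the smallest k with (A − λI)^k v = 0 for every generalised eigenvector v of λ).

  λ = 2: largest Jordan block has size 3, contributing (x − 2)^3

So m_A(x) = (x - 2)^3 = x^3 - 6*x^2 + 12*x - 8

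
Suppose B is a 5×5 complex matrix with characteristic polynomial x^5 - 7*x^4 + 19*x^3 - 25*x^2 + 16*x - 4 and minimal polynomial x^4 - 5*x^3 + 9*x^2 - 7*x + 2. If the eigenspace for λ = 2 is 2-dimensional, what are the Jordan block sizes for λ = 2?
Block sizes for λ = 2: [1, 1]

Step 1 — from the characteristic polynomial, algebraic multiplicity of λ = 2 is 2. From dim ker(B − (2)·I) = 2, there are exactly 2 Jordan blocks for λ = 2.
Step 2 — from the minimal polynomial, the factor (x − 2) tells us the largest block for λ = 2 has size 1.
Step 3 — with total size 2, 2 blocks, and largest block 1, the block sizes (in nonincreasing order) are [1, 1].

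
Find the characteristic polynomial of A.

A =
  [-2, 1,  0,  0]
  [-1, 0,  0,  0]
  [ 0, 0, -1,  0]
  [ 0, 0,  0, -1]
x^4 + 4*x^3 + 6*x^2 + 4*x + 1

Expanding det(x·I − A) (e.g. by cofactor expansion or by noting that A is similar to its Jordan form J, which has the same characteristic polynomial as A) gives
  χ_A(x) = x^4 + 4*x^3 + 6*x^2 + 4*x + 1
which factors as (x + 1)^4. The eigenvalues (with algebraic multiplicities) are λ = -1 with multiplicity 4.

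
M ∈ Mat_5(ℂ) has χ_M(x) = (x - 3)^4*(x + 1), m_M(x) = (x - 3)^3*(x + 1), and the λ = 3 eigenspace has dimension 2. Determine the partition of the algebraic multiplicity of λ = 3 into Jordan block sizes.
Block sizes for λ = 3: [3, 1]

Step 1 — from the characteristic polynomial, algebraic multiplicity of λ = 3 is 4. From dim ker(M − (3)·I) = 2, there are exactly 2 Jordan blocks for λ = 3.
Step 2 — from the minimal polynomial, the factor (x − 3)^3 tells us the largest block for λ = 3 has size 3.
Step 3 — with total size 4, 2 blocks, and largest block 3, the block sizes (in nonincreasing order) are [3, 1].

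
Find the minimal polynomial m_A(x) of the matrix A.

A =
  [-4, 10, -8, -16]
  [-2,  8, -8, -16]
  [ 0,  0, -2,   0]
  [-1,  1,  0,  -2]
x^3 - 2*x^2 - 20*x - 24

The characteristic polynomial is χ_A(x) = (x - 6)*(x + 2)^3, so the eigenvalues are known. The minimal polynomial is
  m_A(x) = Π_λ (x − λ)^{k_λ}
where k_λ is the size of the *largest* Jordan block for λ (equivalently, the smallest k with (A − λI)^k v = 0 for every generalised eigenvector v of λ).

  λ = -2: largest Jordan block has size 2, contributing (x + 2)^2
  λ = 6: largest Jordan block has size 1, contributing (x − 6)

So m_A(x) = (x - 6)*(x + 2)^2 = x^3 - 2*x^2 - 20*x - 24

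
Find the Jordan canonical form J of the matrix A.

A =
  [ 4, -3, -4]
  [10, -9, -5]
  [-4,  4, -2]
J_2(-4) ⊕ J_1(1)

The characteristic polynomial is
  det(x·I − A) = x^3 + 7*x^2 + 8*x - 16 = (x - 1)*(x + 4)^2

Eigenvalues and multiplicities (the geometric multiplicity of λ is n − rank(A − λI), which equals the number of Jordan blocks for λ):
  λ = -4: algebraic multiplicity = 2, geometric multiplicity = 1
  λ = 1: algebraic multiplicity = 1, geometric multiplicity = 1

Determining the block sizes for each eigenvalue:
  λ = -4: one block (gm = 1), so the single block has size am = 2 → block sizes [2]
  λ = 1: one block (gm = 1), so the single block has size am = 1 → block sizes [1]

Assembling the blocks gives a Jordan form
J =
  [-4,  1, 0]
  [ 0, -4, 0]
  [ 0,  0, 1]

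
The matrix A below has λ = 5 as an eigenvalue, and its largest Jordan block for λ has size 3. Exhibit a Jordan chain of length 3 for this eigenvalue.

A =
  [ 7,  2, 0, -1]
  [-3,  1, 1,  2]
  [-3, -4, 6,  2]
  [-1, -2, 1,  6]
A Jordan chain for λ = 5 of length 3:
v_1 = (-1, 1, 1, 0)ᵀ
v_2 = (2, -3, -3, -1)ᵀ
v_3 = (1, 0, 0, 0)ᵀ

Let N = A − (5)·I. We want v_3 with N^3 v_3 = 0 but N^2 v_3 ≠ 0; then v_{j-1} := N · v_j for j = 3, …, 2.

Pick v_3 = (1, 0, 0, 0)ᵀ.
Then v_2 = N · v_3 = (2, -3, -3, -1)ᵀ.
Then v_1 = N · v_2 = (-1, 1, 1, 0)ᵀ.

Sanity check: (A − (5)·I) v_1 = (0, 0, 0, 0)ᵀ = 0. ✓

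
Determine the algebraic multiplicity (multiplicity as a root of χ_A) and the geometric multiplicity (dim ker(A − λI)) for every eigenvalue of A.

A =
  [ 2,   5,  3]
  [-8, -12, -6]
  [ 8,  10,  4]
λ = -2: alg = 3, geom = 2

Step 1 — factor the characteristic polynomial to read off the algebraic multiplicities:
  χ_A(x) = (x + 2)^3

Step 2 — compute geometric multiplicities via the rank-nullity identity g(λ) = n − rank(A − λI):
  rank(A − (-2)·I) = 1, so dim ker(A − (-2)·I) = n − 1 = 2

Summary:
  λ = -2: algebraic multiplicity = 3, geometric multiplicity = 2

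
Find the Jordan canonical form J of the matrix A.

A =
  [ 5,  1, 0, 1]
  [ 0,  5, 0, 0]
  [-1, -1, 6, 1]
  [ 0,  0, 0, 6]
J_2(5) ⊕ J_1(6) ⊕ J_1(6)

The characteristic polynomial is
  det(x·I − A) = x^4 - 22*x^3 + 181*x^2 - 660*x + 900 = (x - 6)^2*(x - 5)^2

Eigenvalues and multiplicities (the geometric multiplicity of λ is n − rank(A − λI), which equals the number of Jordan blocks for λ):
  λ = 5: algebraic multiplicity = 2, geometric multiplicity = 1
  λ = 6: algebraic multiplicity = 2, geometric multiplicity = 2

Determining the block sizes for each eigenvalue:
  λ = 5: one block (gm = 1), so the single block has size am = 2 → block sizes [2]
  λ = 6: gm = am = 2, so every block has size 1 → block sizes [1, 1]

Assembling the blocks gives a Jordan form
J =
  [5, 1, 0, 0]
  [0, 5, 0, 0]
  [0, 0, 6, 0]
  [0, 0, 0, 6]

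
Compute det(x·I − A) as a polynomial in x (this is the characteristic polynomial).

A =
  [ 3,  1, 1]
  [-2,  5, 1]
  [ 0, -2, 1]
x^3 - 9*x^2 + 27*x - 27

Expanding det(x·I − A) (e.g. by cofactor expansion or by noting that A is similar to its Jordan form J, which has the same characteristic polynomial as A) gives
  χ_A(x) = x^3 - 9*x^2 + 27*x - 27
which factors as (x - 3)^3. The eigenvalues (with algebraic multiplicities) are λ = 3 with multiplicity 3.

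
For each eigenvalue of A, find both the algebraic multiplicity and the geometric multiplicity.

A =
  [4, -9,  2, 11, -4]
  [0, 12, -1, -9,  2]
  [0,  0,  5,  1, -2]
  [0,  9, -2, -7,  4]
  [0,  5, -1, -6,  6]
λ = 4: alg = 5, geom = 3

Step 1 — factor the characteristic polynomial to read off the algebraic multiplicities:
  χ_A(x) = (x - 4)^5

Step 2 — compute geometric multiplicities via the rank-nullity identity g(λ) = n − rank(A − λI):
  rank(A − (4)·I) = 2, so dim ker(A − (4)·I) = n − 2 = 3

Summary:
  λ = 4: algebraic multiplicity = 5, geometric multiplicity = 3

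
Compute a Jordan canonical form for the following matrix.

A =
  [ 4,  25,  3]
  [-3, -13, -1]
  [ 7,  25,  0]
J_3(-3)

The characteristic polynomial is
  det(x·I − A) = x^3 + 9*x^2 + 27*x + 27 = (x + 3)^3

Eigenvalues and multiplicities (the geometric multiplicity of λ is n − rank(A − λI), which equals the number of Jordan blocks for λ):
  λ = -3: algebraic multiplicity = 3, geometric multiplicity = 1

Determining the block sizes for each eigenvalue:
  λ = -3: one block (gm = 1), so the single block has size am = 3 → block sizes [3]

Assembling the blocks gives a Jordan form
J =
  [-3,  1,  0]
  [ 0, -3,  1]
  [ 0,  0, -3]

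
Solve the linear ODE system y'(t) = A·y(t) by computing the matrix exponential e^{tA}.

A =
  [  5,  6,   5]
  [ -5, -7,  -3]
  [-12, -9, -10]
e^{tA} =
  [-9*t^2*exp(-4*t)/2 + 9*t*exp(-4*t) + exp(-4*t), -9*t^2*exp(-4*t)/2 + 6*t*exp(-4*t), -3*t^2*exp(-4*t)/2 + 5*t*exp(-4*t)]
  [3*t^2*exp(-4*t) - 5*t*exp(-4*t), 3*t^2*exp(-4*t) - 3*t*exp(-4*t) + exp(-4*t), t^2*exp(-4*t) - 3*t*exp(-4*t)]
  [9*t^2*exp(-4*t)/2 - 12*t*exp(-4*t), 9*t^2*exp(-4*t)/2 - 9*t*exp(-4*t), 3*t^2*exp(-4*t)/2 - 6*t*exp(-4*t) + exp(-4*t)]

Strategy: write A = P · J · P⁻¹ where J is a Jordan canonical form, so e^{tA} = P · e^{tJ} · P⁻¹, and e^{tJ} can be computed block-by-block.

A has Jordan form
J =
  [-4,  1,  0]
  [ 0, -4,  1]
  [ 0,  0, -4]
(up to reordering of blocks).

Per-block formulas:
  For a 3×3 Jordan block J_3(-4): exp(t · J_3(-4)) = e^(-4t)·(I + t·N + (t^2/2)·N^2), where N is the 3×3 nilpotent shift.

After assembling e^{tJ} and conjugating by P, we get:

e^{tA} =
  [-9*t^2*exp(-4*t)/2 + 9*t*exp(-4*t) + exp(-4*t), -9*t^2*exp(-4*t)/2 + 6*t*exp(-4*t), -3*t^2*exp(-4*t)/2 + 5*t*exp(-4*t)]
  [3*t^2*exp(-4*t) - 5*t*exp(-4*t), 3*t^2*exp(-4*t) - 3*t*exp(-4*t) + exp(-4*t), t^2*exp(-4*t) - 3*t*exp(-4*t)]
  [9*t^2*exp(-4*t)/2 - 12*t*exp(-4*t), 9*t^2*exp(-4*t)/2 - 9*t*exp(-4*t), 3*t^2*exp(-4*t)/2 - 6*t*exp(-4*t) + exp(-4*t)]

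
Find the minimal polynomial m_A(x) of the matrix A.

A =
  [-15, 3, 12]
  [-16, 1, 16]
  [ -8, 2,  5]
x^2 + 6*x + 9

The characteristic polynomial is χ_A(x) = (x + 3)^3, so the eigenvalues are known. The minimal polynomial is
  m_A(x) = Π_λ (x − λ)^{k_λ}
where k_λ is the size of the *largest* Jordan block for λ (equivalently, the smallest k with (A − λI)^k v = 0 for every generalised eigenvector v of λ).

  λ = -3: largest Jordan block has size 2, contributing (x + 3)^2

So m_A(x) = (x + 3)^2 = x^2 + 6*x + 9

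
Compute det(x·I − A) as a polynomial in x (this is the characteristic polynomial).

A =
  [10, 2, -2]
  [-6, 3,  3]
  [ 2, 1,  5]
x^3 - 18*x^2 + 108*x - 216

Expanding det(x·I − A) (e.g. by cofactor expansion or by noting that A is similar to its Jordan form J, which has the same characteristic polynomial as A) gives
  χ_A(x) = x^3 - 18*x^2 + 108*x - 216
which factors as (x - 6)^3. The eigenvalues (with algebraic multiplicities) are λ = 6 with multiplicity 3.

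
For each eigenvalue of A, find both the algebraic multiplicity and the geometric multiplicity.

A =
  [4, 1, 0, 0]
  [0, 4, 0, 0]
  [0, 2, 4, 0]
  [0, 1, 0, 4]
λ = 4: alg = 4, geom = 3

Step 1 — factor the characteristic polynomial to read off the algebraic multiplicities:
  χ_A(x) = (x - 4)^4

Step 2 — compute geometric multiplicities via the rank-nullity identity g(λ) = n − rank(A − λI):
  rank(A − (4)·I) = 1, so dim ker(A − (4)·I) = n − 1 = 3

Summary:
  λ = 4: algebraic multiplicity = 4, geometric multiplicity = 3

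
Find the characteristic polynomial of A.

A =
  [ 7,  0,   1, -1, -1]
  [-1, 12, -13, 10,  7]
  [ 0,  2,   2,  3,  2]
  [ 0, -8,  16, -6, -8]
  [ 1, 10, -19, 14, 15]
x^5 - 30*x^4 + 360*x^3 - 2160*x^2 + 6480*x - 7776

Expanding det(x·I − A) (e.g. by cofactor expansion or by noting that A is similar to its Jordan form J, which has the same characteristic polynomial as A) gives
  χ_A(x) = x^5 - 30*x^4 + 360*x^3 - 2160*x^2 + 6480*x - 7776
which factors as (x - 6)^5. The eigenvalues (with algebraic multiplicities) are λ = 6 with multiplicity 5.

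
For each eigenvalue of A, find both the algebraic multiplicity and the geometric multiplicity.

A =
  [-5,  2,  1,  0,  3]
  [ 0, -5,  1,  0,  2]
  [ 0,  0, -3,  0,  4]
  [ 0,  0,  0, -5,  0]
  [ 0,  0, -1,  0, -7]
λ = -5: alg = 5, geom = 3

Step 1 — factor the characteristic polynomial to read off the algebraic multiplicities:
  χ_A(x) = (x + 5)^5

Step 2 — compute geometric multiplicities via the rank-nullity identity g(λ) = n − rank(A − λI):
  rank(A − (-5)·I) = 2, so dim ker(A − (-5)·I) = n − 2 = 3

Summary:
  λ = -5: algebraic multiplicity = 5, geometric multiplicity = 3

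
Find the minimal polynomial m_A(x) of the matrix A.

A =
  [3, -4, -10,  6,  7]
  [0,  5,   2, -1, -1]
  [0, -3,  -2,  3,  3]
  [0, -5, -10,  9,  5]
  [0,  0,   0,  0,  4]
x^3 - 11*x^2 + 40*x - 48

The characteristic polynomial is χ_A(x) = (x - 4)^4*(x - 3), so the eigenvalues are known. The minimal polynomial is
  m_A(x) = Π_λ (x − λ)^{k_λ}
where k_λ is the size of the *largest* Jordan block for λ (equivalently, the smallest k with (A − λI)^k v = 0 for every generalised eigenvector v of λ).

  λ = 3: largest Jordan block has size 1, contributing (x − 3)
  λ = 4: largest Jordan block has size 2, contributing (x − 4)^2

So m_A(x) = (x - 4)^2*(x - 3) = x^3 - 11*x^2 + 40*x - 48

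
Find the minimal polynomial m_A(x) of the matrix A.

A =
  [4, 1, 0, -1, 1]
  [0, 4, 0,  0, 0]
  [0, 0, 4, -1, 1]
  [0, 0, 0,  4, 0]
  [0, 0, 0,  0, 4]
x^2 - 8*x + 16

The characteristic polynomial is χ_A(x) = (x - 4)^5, so the eigenvalues are known. The minimal polynomial is
  m_A(x) = Π_λ (x − λ)^{k_λ}
where k_λ is the size of the *largest* Jordan block for λ (equivalently, the smallest k with (A − λI)^k v = 0 for every generalised eigenvector v of λ).

  λ = 4: largest Jordan block has size 2, contributing (x − 4)^2

So m_A(x) = (x - 4)^2 = x^2 - 8*x + 16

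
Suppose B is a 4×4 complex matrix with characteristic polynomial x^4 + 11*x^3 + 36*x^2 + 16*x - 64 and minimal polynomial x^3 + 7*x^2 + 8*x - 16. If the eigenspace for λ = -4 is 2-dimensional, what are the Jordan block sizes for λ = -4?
Block sizes for λ = -4: [2, 1]

Step 1 — from the characteristic polynomial, algebraic multiplicity of λ = -4 is 3. From dim ker(B − (-4)·I) = 2, there are exactly 2 Jordan blocks for λ = -4.
Step 2 — from the minimal polynomial, the factor (x + 4)^2 tells us the largest block for λ = -4 has size 2.
Step 3 — with total size 3, 2 blocks, and largest block 2, the block sizes (in nonincreasing order) are [2, 1].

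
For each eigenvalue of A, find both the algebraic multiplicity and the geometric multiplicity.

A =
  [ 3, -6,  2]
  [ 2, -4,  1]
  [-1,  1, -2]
λ = -1: alg = 3, geom = 1

Step 1 — factor the characteristic polynomial to read off the algebraic multiplicities:
  χ_A(x) = (x + 1)^3

Step 2 — compute geometric multiplicities via the rank-nullity identity g(λ) = n − rank(A − λI):
  rank(A − (-1)·I) = 2, so dim ker(A − (-1)·I) = n − 2 = 1

Summary:
  λ = -1: algebraic multiplicity = 3, geometric multiplicity = 1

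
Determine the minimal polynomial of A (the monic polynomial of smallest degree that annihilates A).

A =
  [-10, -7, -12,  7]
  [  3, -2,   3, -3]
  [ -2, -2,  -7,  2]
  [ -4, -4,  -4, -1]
x^3 + 15*x^2 + 75*x + 125

The characteristic polynomial is χ_A(x) = (x + 5)^4, so the eigenvalues are known. The minimal polynomial is
  m_A(x) = Π_λ (x − λ)^{k_λ}
where k_λ is the size of the *largest* Jordan block for λ (equivalently, the smallest k with (A − λI)^k v = 0 for every generalised eigenvector v of λ).

  λ = -5: largest Jordan block has size 3, contributing (x + 5)^3

So m_A(x) = (x + 5)^3 = x^3 + 15*x^2 + 75*x + 125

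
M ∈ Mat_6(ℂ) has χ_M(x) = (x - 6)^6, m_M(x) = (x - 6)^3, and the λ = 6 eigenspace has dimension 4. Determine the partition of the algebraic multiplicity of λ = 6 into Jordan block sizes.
Block sizes for λ = 6: [3, 1, 1, 1]

Step 1 — from the characteristic polynomial, algebraic multiplicity of λ = 6 is 6. From dim ker(M − (6)·I) = 4, there are exactly 4 Jordan blocks for λ = 6.
Step 2 — from the minimal polynomial, the factor (x − 6)^3 tells us the largest block for λ = 6 has size 3.
Step 3 — with total size 6, 4 blocks, and largest block 3, the block sizes (in nonincreasing order) are [3, 1, 1, 1].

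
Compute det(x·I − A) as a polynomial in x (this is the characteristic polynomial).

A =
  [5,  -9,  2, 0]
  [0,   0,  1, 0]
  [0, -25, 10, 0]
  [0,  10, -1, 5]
x^4 - 20*x^3 + 150*x^2 - 500*x + 625

Expanding det(x·I − A) (e.g. by cofactor expansion or by noting that A is similar to its Jordan form J, which has the same characteristic polynomial as A) gives
  χ_A(x) = x^4 - 20*x^3 + 150*x^2 - 500*x + 625
which factors as (x - 5)^4. The eigenvalues (with algebraic multiplicities) are λ = 5 with multiplicity 4.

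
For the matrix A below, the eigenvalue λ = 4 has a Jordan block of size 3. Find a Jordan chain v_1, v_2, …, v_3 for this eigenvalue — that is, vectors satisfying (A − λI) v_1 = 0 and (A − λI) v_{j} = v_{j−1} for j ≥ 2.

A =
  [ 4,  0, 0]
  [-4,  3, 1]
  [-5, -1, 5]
A Jordan chain for λ = 4 of length 3:
v_1 = (0, -1, -1)ᵀ
v_2 = (0, -4, -5)ᵀ
v_3 = (1, 0, 0)ᵀ

Let N = A − (4)·I. We want v_3 with N^3 v_3 = 0 but N^2 v_3 ≠ 0; then v_{j-1} := N · v_j for j = 3, …, 2.

Pick v_3 = (1, 0, 0)ᵀ.
Then v_2 = N · v_3 = (0, -4, -5)ᵀ.
Then v_1 = N · v_2 = (0, -1, -1)ᵀ.

Sanity check: (A − (4)·I) v_1 = (0, 0, 0)ᵀ = 0. ✓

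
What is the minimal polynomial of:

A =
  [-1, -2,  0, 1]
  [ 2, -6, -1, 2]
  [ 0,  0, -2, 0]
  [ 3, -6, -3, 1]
x^3 + 6*x^2 + 12*x + 8

The characteristic polynomial is χ_A(x) = (x + 2)^4, so the eigenvalues are known. The minimal polynomial is
  m_A(x) = Π_λ (x − λ)^{k_λ}
where k_λ is the size of the *largest* Jordan block for λ (equivalently, the smallest k with (A − λI)^k v = 0 for every generalised eigenvector v of λ).

  λ = -2: largest Jordan block has size 3, contributing (x + 2)^3

So m_A(x) = (x + 2)^3 = x^3 + 6*x^2 + 12*x + 8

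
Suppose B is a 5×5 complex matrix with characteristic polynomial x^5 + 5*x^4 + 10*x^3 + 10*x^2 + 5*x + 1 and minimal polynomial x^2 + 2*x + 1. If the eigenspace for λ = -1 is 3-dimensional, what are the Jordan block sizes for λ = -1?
Block sizes for λ = -1: [2, 2, 1]

Step 1 — from the characteristic polynomial, algebraic multiplicity of λ = -1 is 5. From dim ker(B − (-1)·I) = 3, there are exactly 3 Jordan blocks for λ = -1.
Step 2 — from the minimal polynomial, the factor (x + 1)^2 tells us the largest block for λ = -1 has size 2.
Step 3 — with total size 5, 3 blocks, and largest block 2, the block sizes (in nonincreasing order) are [2, 2, 1].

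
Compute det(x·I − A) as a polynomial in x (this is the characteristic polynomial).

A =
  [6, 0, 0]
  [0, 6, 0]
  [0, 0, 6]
x^3 - 18*x^2 + 108*x - 216

Expanding det(x·I − A) (e.g. by cofactor expansion or by noting that A is similar to its Jordan form J, which has the same characteristic polynomial as A) gives
  χ_A(x) = x^3 - 18*x^2 + 108*x - 216
which factors as (x - 6)^3. The eigenvalues (with algebraic multiplicities) are λ = 6 with multiplicity 3.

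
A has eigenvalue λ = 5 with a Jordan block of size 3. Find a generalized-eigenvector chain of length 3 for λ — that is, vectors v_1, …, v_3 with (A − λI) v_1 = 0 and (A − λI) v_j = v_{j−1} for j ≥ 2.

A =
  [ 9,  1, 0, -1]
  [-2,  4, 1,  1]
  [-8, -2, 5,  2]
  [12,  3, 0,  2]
A Jordan chain for λ = 5 of length 3:
v_1 = (2, -2, -4, 6)ᵀ
v_2 = (4, -2, -8, 12)ᵀ
v_3 = (1, 0, 0, 0)ᵀ

Let N = A − (5)·I. We want v_3 with N^3 v_3 = 0 but N^2 v_3 ≠ 0; then v_{j-1} := N · v_j for j = 3, …, 2.

Pick v_3 = (1, 0, 0, 0)ᵀ.
Then v_2 = N · v_3 = (4, -2, -8, 12)ᵀ.
Then v_1 = N · v_2 = (2, -2, -4, 6)ᵀ.

Sanity check: (A − (5)·I) v_1 = (0, 0, 0, 0)ᵀ = 0. ✓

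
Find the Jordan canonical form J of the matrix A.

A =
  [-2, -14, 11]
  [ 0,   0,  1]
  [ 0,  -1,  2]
J_1(-2) ⊕ J_2(1)

The characteristic polynomial is
  det(x·I − A) = x^3 - 3*x + 2 = (x - 1)^2*(x + 2)

Eigenvalues and multiplicities (the geometric multiplicity of λ is n − rank(A − λI), which equals the number of Jordan blocks for λ):
  λ = -2: algebraic multiplicity = 1, geometric multiplicity = 1
  λ = 1: algebraic multiplicity = 2, geometric multiplicity = 1

Determining the block sizes for each eigenvalue:
  λ = -2: one block (gm = 1), so the single block has size am = 1 → block sizes [1]
  λ = 1: one block (gm = 1), so the single block has size am = 2 → block sizes [2]

Assembling the blocks gives a Jordan form
J =
  [-2, 0, 0]
  [ 0, 1, 1]
  [ 0, 0, 1]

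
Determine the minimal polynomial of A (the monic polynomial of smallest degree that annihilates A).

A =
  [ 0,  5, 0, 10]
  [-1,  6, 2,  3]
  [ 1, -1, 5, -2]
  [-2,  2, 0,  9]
x^3 - 15*x^2 + 75*x - 125

The characteristic polynomial is χ_A(x) = (x - 5)^4, so the eigenvalues are known. The minimal polynomial is
  m_A(x) = Π_λ (x − λ)^{k_λ}
where k_λ is the size of the *largest* Jordan block for λ (equivalently, the smallest k with (A − λI)^k v = 0 for every generalised eigenvector v of λ).

  λ = 5: largest Jordan block has size 3, contributing (x − 5)^3

So m_A(x) = (x - 5)^3 = x^3 - 15*x^2 + 75*x - 125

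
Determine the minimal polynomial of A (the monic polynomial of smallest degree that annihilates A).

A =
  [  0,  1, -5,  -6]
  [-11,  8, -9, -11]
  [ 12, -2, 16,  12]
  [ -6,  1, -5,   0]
x^3 - 18*x^2 + 108*x - 216

The characteristic polynomial is χ_A(x) = (x - 6)^4, so the eigenvalues are known. The minimal polynomial is
  m_A(x) = Π_λ (x − λ)^{k_λ}
where k_λ is the size of the *largest* Jordan block for λ (equivalently, the smallest k with (A − λI)^k v = 0 for every generalised eigenvector v of λ).

  λ = 6: largest Jordan block has size 3, contributing (x − 6)^3

So m_A(x) = (x - 6)^3 = x^3 - 18*x^2 + 108*x - 216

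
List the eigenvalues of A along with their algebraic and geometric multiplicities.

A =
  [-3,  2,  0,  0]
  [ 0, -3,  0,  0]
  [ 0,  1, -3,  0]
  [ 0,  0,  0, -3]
λ = -3: alg = 4, geom = 3

Step 1 — factor the characteristic polynomial to read off the algebraic multiplicities:
  χ_A(x) = (x + 3)^4

Step 2 — compute geometric multiplicities via the rank-nullity identity g(λ) = n − rank(A − λI):
  rank(A − (-3)·I) = 1, so dim ker(A − (-3)·I) = n − 1 = 3

Summary:
  λ = -3: algebraic multiplicity = 4, geometric multiplicity = 3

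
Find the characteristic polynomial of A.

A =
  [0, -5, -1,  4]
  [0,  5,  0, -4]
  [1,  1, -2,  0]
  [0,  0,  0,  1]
x^4 - 4*x^3 - 6*x^2 + 4*x + 5

Expanding det(x·I − A) (e.g. by cofactor expansion or by noting that A is similar to its Jordan form J, which has the same characteristic polynomial as A) gives
  χ_A(x) = x^4 - 4*x^3 - 6*x^2 + 4*x + 5
which factors as (x - 5)*(x - 1)*(x + 1)^2. The eigenvalues (with algebraic multiplicities) are λ = -1 with multiplicity 2, λ = 1 with multiplicity 1, λ = 5 with multiplicity 1.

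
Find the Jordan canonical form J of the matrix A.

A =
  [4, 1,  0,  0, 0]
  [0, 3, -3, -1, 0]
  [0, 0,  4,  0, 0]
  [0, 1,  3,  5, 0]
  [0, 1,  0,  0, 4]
J_3(4) ⊕ J_1(4) ⊕ J_1(4)

The characteristic polynomial is
  det(x·I − A) = x^5 - 20*x^4 + 160*x^3 - 640*x^2 + 1280*x - 1024 = (x - 4)^5

Eigenvalues and multiplicities (the geometric multiplicity of λ is n − rank(A − λI), which equals the number of Jordan blocks for λ):
  λ = 4: algebraic multiplicity = 5, geometric multiplicity = 3

Determining the block sizes for each eigenvalue:
  λ = 4: with am = 5 and gm = 3, the partition is not yet determined (e.g. several partitions of 5 into 3 parts exist). Let N = A − (4)·I. Computing rank(N^1) = 2, rank(N^2) = 1, rank(N^3) = 0; the number of blocks of size ≥ j is rank(N^{j−1}) − rank(N^j), giving [3, 1, 1]. So we have 1 block(s) of size 3, 2 block(s) of size 1 → block sizes [3, 1, 1]

Assembling the blocks gives a Jordan form
J =
  [4, 1, 0, 0, 0]
  [0, 4, 1, 0, 0]
  [0, 0, 4, 0, 0]
  [0, 0, 0, 4, 0]
  [0, 0, 0, 0, 4]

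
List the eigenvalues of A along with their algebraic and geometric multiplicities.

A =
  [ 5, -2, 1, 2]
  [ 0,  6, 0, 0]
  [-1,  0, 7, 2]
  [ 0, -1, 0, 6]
λ = 6: alg = 4, geom = 2

Step 1 — factor the characteristic polynomial to read off the algebraic multiplicities:
  χ_A(x) = (x - 6)^4

Step 2 — compute geometric multiplicities via the rank-nullity identity g(λ) = n − rank(A − λI):
  rank(A − (6)·I) = 2, so dim ker(A − (6)·I) = n − 2 = 2

Summary:
  λ = 6: algebraic multiplicity = 4, geometric multiplicity = 2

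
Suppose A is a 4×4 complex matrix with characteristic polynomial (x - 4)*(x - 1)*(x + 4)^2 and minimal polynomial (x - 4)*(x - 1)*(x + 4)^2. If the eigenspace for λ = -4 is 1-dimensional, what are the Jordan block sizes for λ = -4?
Block sizes for λ = -4: [2]

Step 1 — from the characteristic polynomial, algebraic multiplicity of λ = -4 is 2. From dim ker(A − (-4)·I) = 1, there are exactly 1 Jordan blocks for λ = -4.
Step 2 — from the minimal polynomial, the factor (x + 4)^2 tells us the largest block for λ = -4 has size 2.
Step 3 — with total size 2, 1 blocks, and largest block 2, the block sizes (in nonincreasing order) are [2].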